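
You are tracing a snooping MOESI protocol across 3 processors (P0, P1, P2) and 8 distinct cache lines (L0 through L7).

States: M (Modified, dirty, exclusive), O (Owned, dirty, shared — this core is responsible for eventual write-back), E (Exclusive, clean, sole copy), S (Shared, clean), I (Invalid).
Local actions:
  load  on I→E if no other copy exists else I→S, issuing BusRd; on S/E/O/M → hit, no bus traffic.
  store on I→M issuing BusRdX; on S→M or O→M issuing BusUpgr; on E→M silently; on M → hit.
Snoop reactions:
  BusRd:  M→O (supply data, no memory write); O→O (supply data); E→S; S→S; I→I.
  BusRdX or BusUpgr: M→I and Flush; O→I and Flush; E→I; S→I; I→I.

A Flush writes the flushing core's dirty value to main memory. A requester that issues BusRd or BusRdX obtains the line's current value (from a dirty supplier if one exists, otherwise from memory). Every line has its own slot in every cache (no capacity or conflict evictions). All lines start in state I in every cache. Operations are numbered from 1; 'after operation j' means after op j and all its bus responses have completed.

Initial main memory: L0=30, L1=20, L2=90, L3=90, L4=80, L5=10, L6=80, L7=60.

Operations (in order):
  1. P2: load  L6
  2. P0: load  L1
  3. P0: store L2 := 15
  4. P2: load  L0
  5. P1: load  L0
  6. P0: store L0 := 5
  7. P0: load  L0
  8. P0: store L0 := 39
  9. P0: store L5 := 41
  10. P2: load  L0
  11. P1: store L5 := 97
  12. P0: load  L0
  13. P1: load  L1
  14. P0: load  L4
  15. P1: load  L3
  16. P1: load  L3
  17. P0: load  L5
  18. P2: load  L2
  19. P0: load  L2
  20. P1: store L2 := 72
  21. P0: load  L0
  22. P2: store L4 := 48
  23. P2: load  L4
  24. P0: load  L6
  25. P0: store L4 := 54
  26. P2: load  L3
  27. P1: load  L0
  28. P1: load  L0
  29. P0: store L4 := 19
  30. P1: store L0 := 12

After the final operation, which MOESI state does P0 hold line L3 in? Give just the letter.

state = I

step 1: P2: load  L6  ⟶  IIE  (L6)  txn=BusRd  M[L6]=80
step 2: P0: load  L1  ⟶  EII  (L1)  txn=BusRd  M[L1]=20
step 3: P0: store L2 := 15  ⟶  MII  (L2)  txn=BusRdX  M[L2]=90
step 4: P2: load  L0  ⟶  IIE  (L0)  txn=BusRd  M[L0]=30
step 5: P1: load  L0  ⟶  ISS  (L0)  txn=BusRd  M[L0]=30
step 6: P0: store L0 := 5  ⟶  MII  (L0)  txn=BusRdX  M[L0]=30
step 7: P0: load  L0  ⟶  MII  (L0)  txn=∅  M[L0]=30
step 8: P0: store L0 := 39  ⟶  MII  (L0)  txn=∅  M[L0]=30
step 9: P0: store L5 := 41  ⟶  MII  (L5)  txn=BusRdX  M[L5]=10
step 10: P2: load  L0  ⟶  OIS  (L0)  txn=BusRd  M[L0]=30
step 11: P1: store L5 := 97  ⟶  IMI  (L5)  txn=BusRdX+Flush  M[L5]=41
step 12: P0: load  L0  ⟶  OIS  (L0)  txn=∅  M[L0]=30
step 13: P1: load  L1  ⟶  SSI  (L1)  txn=BusRd  M[L1]=20
step 14: P0: load  L4  ⟶  EII  (L4)  txn=BusRd  M[L4]=80
step 15: P1: load  L3  ⟶  IEI  (L3)  txn=BusRd  M[L3]=90
step 16: P1: load  L3  ⟶  IEI  (L3)  txn=∅  M[L3]=90
step 17: P0: load  L5  ⟶  SOI  (L5)  txn=BusRd  M[L5]=41
step 18: P2: load  L2  ⟶  OIS  (L2)  txn=BusRd  M[L2]=90
step 19: P0: load  L2  ⟶  OIS  (L2)  txn=∅  M[L2]=90
step 20: P1: store L2 := 72  ⟶  IMI  (L2)  txn=BusRdX+Flush  M[L2]=15
step 21: P0: load  L0  ⟶  OIS  (L0)  txn=∅  M[L0]=30
step 22: P2: store L4 := 48  ⟶  IIM  (L4)  txn=BusRdX  M[L4]=80
step 23: P2: load  L4  ⟶  IIM  (L4)  txn=∅  M[L4]=80
step 24: P0: load  L6  ⟶  SIS  (L6)  txn=BusRd  M[L6]=80
step 25: P0: store L4 := 54  ⟶  MII  (L4)  txn=BusRdX+Flush  M[L4]=48
step 26: P2: load  L3  ⟶  ISS  (L3)  txn=BusRd  M[L3]=90
step 27: P1: load  L0  ⟶  OSS  (L0)  txn=BusRd  M[L0]=30
step 28: P1: load  L0  ⟶  OSS  (L0)  txn=∅  M[L0]=30
step 29: P0: store L4 := 19  ⟶  MII  (L4)  txn=∅  M[L4]=48
step 30: P1: store L0 := 12  ⟶  IMI  (L0)  txn=BusUpgr+Flush  M[L0]=39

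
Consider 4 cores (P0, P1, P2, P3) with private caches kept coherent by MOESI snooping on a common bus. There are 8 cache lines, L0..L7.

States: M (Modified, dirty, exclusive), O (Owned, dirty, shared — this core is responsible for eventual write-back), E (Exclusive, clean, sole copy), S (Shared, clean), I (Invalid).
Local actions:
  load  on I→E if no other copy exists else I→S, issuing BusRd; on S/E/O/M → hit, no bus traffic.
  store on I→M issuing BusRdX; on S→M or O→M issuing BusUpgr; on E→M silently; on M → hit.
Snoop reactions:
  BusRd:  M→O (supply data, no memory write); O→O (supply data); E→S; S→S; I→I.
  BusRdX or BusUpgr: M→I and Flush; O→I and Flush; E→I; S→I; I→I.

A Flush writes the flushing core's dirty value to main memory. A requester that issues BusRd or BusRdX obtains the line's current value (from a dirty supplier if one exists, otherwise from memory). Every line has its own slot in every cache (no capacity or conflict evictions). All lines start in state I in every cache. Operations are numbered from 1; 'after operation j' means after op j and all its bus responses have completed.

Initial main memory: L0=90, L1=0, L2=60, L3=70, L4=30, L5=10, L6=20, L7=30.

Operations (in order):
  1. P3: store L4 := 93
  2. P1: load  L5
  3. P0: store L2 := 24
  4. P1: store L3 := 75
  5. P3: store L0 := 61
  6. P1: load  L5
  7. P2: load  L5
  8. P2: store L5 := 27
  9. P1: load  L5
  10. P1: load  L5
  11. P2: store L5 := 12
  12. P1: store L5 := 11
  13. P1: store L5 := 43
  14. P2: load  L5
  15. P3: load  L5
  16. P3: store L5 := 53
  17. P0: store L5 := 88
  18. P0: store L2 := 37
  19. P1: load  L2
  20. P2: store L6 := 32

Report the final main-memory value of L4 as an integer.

step 1: P3: store L4 := 93  ⟶  IIIM  (L4)  txn=BusRdX  M[L4]=30
step 2: P1: load  L5  ⟶  IEII  (L5)  txn=BusRd  M[L5]=10
step 3: P0: store L2 := 24  ⟶  MIII  (L2)  txn=BusRdX  M[L2]=60
step 4: P1: store L3 := 75  ⟶  IMII  (L3)  txn=BusRdX  M[L3]=70
step 5: P3: store L0 := 61  ⟶  IIIM  (L0)  txn=BusRdX  M[L0]=90
step 6: P1: load  L5  ⟶  IEII  (L5)  txn=∅  M[L5]=10
step 7: P2: load  L5  ⟶  ISSI  (L5)  txn=BusRd  M[L5]=10
step 8: P2: store L5 := 27  ⟶  IIMI  (L5)  txn=BusUpgr  M[L5]=10
step 9: P1: load  L5  ⟶  ISOI  (L5)  txn=BusRd  M[L5]=10
step 10: P1: load  L5  ⟶  ISOI  (L5)  txn=∅  M[L5]=10
step 11: P2: store L5 := 12  ⟶  IIMI  (L5)  txn=BusUpgr  M[L5]=10
step 12: P1: store L5 := 11  ⟶  IMII  (L5)  txn=BusRdX+Flush  M[L5]=12
step 13: P1: store L5 := 43  ⟶  IMII  (L5)  txn=∅  M[L5]=12
step 14: P2: load  L5  ⟶  IOSI  (L5)  txn=BusRd  M[L5]=12
step 15: P3: load  L5  ⟶  IOSS  (L5)  txn=BusRd  M[L5]=12
step 16: P3: store L5 := 53  ⟶  IIIM  (L5)  txn=BusUpgr+Flush  M[L5]=43
step 17: P0: store L5 := 88  ⟶  MIII  (L5)  txn=BusRdX+Flush  M[L5]=53
step 18: P0: store L2 := 37  ⟶  MIII  (L2)  txn=∅  M[L2]=60
step 19: P1: load  L2  ⟶  OSII  (L2)  txn=BusRd  M[L2]=60
step 20: P2: store L6 := 32  ⟶  IIMI  (L6)  txn=BusRdX  M[L6]=20

memory[L4] = 30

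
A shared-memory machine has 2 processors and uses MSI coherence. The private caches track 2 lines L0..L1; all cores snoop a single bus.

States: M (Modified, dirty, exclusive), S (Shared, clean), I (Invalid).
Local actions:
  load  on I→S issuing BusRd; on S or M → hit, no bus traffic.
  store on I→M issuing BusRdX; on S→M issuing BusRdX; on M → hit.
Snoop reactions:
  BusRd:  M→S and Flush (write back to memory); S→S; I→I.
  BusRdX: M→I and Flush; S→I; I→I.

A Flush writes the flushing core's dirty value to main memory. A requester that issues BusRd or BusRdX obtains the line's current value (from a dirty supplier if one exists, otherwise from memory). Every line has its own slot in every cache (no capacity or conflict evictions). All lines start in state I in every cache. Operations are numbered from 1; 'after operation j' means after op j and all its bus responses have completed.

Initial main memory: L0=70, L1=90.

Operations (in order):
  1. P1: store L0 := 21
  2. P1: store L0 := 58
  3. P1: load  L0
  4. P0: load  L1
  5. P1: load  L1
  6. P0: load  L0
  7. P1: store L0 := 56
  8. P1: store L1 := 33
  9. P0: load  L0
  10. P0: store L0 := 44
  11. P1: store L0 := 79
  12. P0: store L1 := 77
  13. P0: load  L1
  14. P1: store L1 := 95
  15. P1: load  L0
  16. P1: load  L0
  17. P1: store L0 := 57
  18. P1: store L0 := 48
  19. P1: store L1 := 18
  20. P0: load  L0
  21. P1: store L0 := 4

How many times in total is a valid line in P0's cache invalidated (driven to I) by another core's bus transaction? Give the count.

  op1 P1: store L0 := 21 → I/M on L0; bus BusRdX; mem=70
  op2 P1: store L0 := 58 → I/M on L0; bus (none); mem=70
  op3 P1: load  L0 → I/M on L0; bus (none); mem=70
  op4 P0: load  L1 → S/I on L1; bus BusRd; mem=90
  op5 P1: load  L1 → S/S on L1; bus BusRd; mem=90
  op6 P0: load  L0 → S/S on L0; bus BusRd Flush; mem=58
  op7 P1: store L0 := 56 → I/M on L0; bus BusRdX; mem=58
  op8 P1: store L1 := 33 → I/M on L1; bus BusRdX; mem=90
  op9 P0: load  L0 → S/S on L0; bus BusRd Flush; mem=56
  op10 P0: store L0 := 44 → M/I on L0; bus BusRdX; mem=56
  op11 P1: store L0 := 79 → I/M on L0; bus BusRdX Flush; mem=44
  op12 P0: store L1 := 77 → M/I on L1; bus BusRdX Flush; mem=33
  op13 P0: load  L1 → M/I on L1; bus (none); mem=33
  op14 P1: store L1 := 95 → I/M on L1; bus BusRdX Flush; mem=77
  op15 P1: load  L0 → I/M on L0; bus (none); mem=44
  op16 P1: load  L0 → I/M on L0; bus (none); mem=44
  op17 P1: store L0 := 57 → I/M on L0; bus (none); mem=44
  op18 P1: store L0 := 48 → I/M on L0; bus (none); mem=44
  op19 P1: store L1 := 18 → I/M on L1; bus (none); mem=77
  op20 P0: load  L0 → S/S on L0; bus BusRd Flush; mem=48
  op21 P1: store L0 := 4 → I/M on L0; bus BusRdX; mem=48

invalidations = 5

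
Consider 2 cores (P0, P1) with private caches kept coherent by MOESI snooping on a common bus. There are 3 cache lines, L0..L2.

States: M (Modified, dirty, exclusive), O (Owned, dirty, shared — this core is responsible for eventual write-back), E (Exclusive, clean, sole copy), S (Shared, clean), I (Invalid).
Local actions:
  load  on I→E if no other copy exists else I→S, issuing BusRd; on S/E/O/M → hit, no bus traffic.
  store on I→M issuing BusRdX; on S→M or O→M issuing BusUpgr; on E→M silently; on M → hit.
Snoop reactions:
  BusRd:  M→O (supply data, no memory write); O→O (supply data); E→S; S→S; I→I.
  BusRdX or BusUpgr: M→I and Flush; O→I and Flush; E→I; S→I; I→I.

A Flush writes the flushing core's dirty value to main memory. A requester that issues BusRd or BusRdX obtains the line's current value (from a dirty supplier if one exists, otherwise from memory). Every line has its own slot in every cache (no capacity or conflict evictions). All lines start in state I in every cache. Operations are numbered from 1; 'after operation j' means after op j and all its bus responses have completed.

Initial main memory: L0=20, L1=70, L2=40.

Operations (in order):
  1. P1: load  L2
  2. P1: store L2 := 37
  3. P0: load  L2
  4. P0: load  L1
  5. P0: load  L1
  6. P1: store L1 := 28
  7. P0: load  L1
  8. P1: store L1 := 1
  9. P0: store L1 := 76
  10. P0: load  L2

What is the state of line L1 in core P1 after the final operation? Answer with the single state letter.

[1] P1: load  L2 | P0:I, P1:E(40) | bus: BusRd
[2] P1: store L2 := 37 | P0:I, P1:M(37) | bus: none
[3] P0: load  L2 | P0:S(37), P1:O(37) | bus: BusRd
[4] P0: load  L1 | P0:E(70), P1:I | bus: BusRd
[5] P0: load  L1 | P0:E(70), P1:I | bus: none
[6] P1: store L1 := 28 | P0:I, P1:M(28) | bus: BusRdX
[7] P0: load  L1 | P0:S(28), P1:O(28) | bus: BusRd
[8] P1: store L1 := 1 | P0:I, P1:M(1) | bus: BusUpgr
[9] P0: store L1 := 76 | P0:M(76), P1:I | bus: BusRdX,Flush
[10] P0: load  L2 | P0:S(37), P1:O(37) | bus: none

state = I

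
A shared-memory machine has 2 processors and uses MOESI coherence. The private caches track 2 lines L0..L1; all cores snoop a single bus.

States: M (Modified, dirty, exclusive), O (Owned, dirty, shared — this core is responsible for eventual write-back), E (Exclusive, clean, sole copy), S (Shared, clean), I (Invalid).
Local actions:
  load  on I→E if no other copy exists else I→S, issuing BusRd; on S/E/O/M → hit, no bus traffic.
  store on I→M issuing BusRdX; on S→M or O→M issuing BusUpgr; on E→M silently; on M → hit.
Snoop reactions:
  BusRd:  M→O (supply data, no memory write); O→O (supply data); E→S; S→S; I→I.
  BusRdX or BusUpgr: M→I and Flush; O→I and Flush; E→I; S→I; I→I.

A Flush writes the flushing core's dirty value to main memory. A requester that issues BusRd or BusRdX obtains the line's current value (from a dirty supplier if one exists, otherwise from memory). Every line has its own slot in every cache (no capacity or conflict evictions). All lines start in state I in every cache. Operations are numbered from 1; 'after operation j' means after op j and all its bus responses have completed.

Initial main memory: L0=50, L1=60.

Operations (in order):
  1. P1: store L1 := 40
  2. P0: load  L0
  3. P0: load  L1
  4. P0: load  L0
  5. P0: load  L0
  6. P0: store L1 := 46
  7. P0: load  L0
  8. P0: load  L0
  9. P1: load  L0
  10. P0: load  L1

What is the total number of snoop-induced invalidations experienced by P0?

invalidations = 0

1. P1: store L1 := 40  bus=[BusRdX]  L1: P0=I P1=M  mem[L1]=60
2. P0: load  L0  bus=[BusRd]  L0: P0=E P1=I  mem[L0]=50
3. P0: load  L1  bus=[BusRd]  L1: P0=S P1=O  mem[L1]=60
4. P0: load  L0  bus=[-]  L0: P0=E P1=I  mem[L0]=50
5. P0: load  L0  bus=[-]  L0: P0=E P1=I  mem[L0]=50
6. P0: store L1 := 46  bus=[BusUpgr,Flush]  L1: P0=M P1=I  mem[L1]=40
7. P0: load  L0  bus=[-]  L0: P0=E P1=I  mem[L0]=50
8. P0: load  L0  bus=[-]  L0: P0=E P1=I  mem[L0]=50
9. P1: load  L0  bus=[BusRd]  L0: P0=S P1=S  mem[L0]=50
10. P0: load  L1  bus=[-]  L1: P0=M P1=I  mem[L1]=40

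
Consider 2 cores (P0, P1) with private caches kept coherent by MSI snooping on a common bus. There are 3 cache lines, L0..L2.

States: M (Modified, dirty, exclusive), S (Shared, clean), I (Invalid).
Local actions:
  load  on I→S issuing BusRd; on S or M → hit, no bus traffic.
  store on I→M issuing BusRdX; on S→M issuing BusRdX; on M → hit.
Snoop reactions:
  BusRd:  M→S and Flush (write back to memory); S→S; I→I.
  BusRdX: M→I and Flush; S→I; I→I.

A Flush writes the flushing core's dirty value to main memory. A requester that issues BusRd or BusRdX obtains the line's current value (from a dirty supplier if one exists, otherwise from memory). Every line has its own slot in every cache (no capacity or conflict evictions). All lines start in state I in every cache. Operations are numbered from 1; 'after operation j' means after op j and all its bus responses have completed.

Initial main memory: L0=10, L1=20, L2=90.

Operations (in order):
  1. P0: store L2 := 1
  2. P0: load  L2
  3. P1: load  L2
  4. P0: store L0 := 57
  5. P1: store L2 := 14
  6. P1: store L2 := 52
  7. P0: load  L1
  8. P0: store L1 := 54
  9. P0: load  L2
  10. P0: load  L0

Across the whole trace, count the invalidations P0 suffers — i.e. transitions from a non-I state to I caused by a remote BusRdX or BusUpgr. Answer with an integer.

step 1: P0: store L2 := 1  ⟶  MI  (L2)  txn=BusRdX  M[L2]=90
step 2: P0: load  L2  ⟶  MI  (L2)  txn=∅  M[L2]=90
step 3: P1: load  L2  ⟶  SS  (L2)  txn=BusRd+Flush  M[L2]=1
step 4: P0: store L0 := 57  ⟶  MI  (L0)  txn=BusRdX  M[L0]=10
step 5: P1: store L2 := 14  ⟶  IM  (L2)  txn=BusRdX  M[L2]=1
step 6: P1: store L2 := 52  ⟶  IM  (L2)  txn=∅  M[L2]=1
step 7: P0: load  L1  ⟶  SI  (L1)  txn=BusRd  M[L1]=20
step 8: P0: store L1 := 54  ⟶  MI  (L1)  txn=BusRdX  M[L1]=20
step 9: P0: load  L2  ⟶  SS  (L2)  txn=BusRd+Flush  M[L2]=52
step 10: P0: load  L0  ⟶  MI  (L0)  txn=∅  M[L0]=10

invalidations = 1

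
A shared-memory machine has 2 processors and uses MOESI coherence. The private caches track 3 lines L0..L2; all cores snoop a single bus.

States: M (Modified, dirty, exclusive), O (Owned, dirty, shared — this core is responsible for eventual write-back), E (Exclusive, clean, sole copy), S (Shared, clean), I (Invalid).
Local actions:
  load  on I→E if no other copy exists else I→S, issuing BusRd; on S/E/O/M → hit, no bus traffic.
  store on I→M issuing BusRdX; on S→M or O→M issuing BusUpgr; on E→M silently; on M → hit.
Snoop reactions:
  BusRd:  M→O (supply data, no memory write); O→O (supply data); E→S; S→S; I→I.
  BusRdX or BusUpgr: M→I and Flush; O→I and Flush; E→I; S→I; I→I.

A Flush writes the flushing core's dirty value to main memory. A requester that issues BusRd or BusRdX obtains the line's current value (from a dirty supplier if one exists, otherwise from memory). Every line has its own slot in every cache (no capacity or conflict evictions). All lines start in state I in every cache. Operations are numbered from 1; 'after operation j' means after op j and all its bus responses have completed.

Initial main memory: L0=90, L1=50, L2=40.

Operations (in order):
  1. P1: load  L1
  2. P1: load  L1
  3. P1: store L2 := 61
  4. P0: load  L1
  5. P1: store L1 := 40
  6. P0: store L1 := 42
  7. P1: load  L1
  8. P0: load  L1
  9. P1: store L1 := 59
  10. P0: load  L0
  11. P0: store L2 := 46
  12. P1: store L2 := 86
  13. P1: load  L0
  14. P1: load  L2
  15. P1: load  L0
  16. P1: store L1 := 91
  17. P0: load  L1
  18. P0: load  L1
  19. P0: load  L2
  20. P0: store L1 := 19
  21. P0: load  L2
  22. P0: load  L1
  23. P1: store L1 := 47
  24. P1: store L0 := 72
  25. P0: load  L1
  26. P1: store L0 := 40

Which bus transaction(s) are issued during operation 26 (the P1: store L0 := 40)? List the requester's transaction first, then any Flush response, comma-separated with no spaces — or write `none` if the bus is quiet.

1. P1: load  L1  bus=[BusRd]  L1: P0=I P1=E  mem[L1]=50
2. P1: load  L1  bus=[-]  L1: P0=I P1=E  mem[L1]=50
3. P1: store L2 := 61  bus=[BusRdX]  L2: P0=I P1=M  mem[L2]=40
4. P0: load  L1  bus=[BusRd]  L1: P0=S P1=S  mem[L1]=50
5. P1: store L1 := 40  bus=[BusUpgr]  L1: P0=I P1=M  mem[L1]=50
6. P0: store L1 := 42  bus=[BusRdX,Flush]  L1: P0=M P1=I  mem[L1]=40
7. P1: load  L1  bus=[BusRd]  L1: P0=O P1=S  mem[L1]=40
8. P0: load  L1  bus=[-]  L1: P0=O P1=S  mem[L1]=40
9. P1: store L1 := 59  bus=[BusUpgr,Flush]  L1: P0=I P1=M  mem[L1]=42
10. P0: load  L0  bus=[BusRd]  L0: P0=E P1=I  mem[L0]=90
11. P0: store L2 := 46  bus=[BusRdX,Flush]  L2: P0=M P1=I  mem[L2]=61
12. P1: store L2 := 86  bus=[BusRdX,Flush]  L2: P0=I P1=M  mem[L2]=46
13. P1: load  L0  bus=[BusRd]  L0: P0=S P1=S  mem[L0]=90
14. P1: load  L2  bus=[-]  L2: P0=I P1=M  mem[L2]=46
15. P1: load  L0  bus=[-]  L0: P0=S P1=S  mem[L0]=90
16. P1: store L1 := 91  bus=[-]  L1: P0=I P1=M  mem[L1]=42
17. P0: load  L1  bus=[BusRd]  L1: P0=S P1=O  mem[L1]=42
18. P0: load  L1  bus=[-]  L1: P0=S P1=O  mem[L1]=42
19. P0: load  L2  bus=[BusRd]  L2: P0=S P1=O  mem[L2]=46
20. P0: store L1 := 19  bus=[BusUpgr,Flush]  L1: P0=M P1=I  mem[L1]=91
21. P0: load  L2  bus=[-]  L2: P0=S P1=O  mem[L2]=46
22. P0: load  L1  bus=[-]  L1: P0=M P1=I  mem[L1]=91
23. P1: store L1 := 47  bus=[BusRdX,Flush]  L1: P0=I P1=M  mem[L1]=19
24. P1: store L0 := 72  bus=[BusUpgr]  L0: P0=I P1=M  mem[L0]=90
25. P0: load  L1  bus=[BusRd]  L1: P0=S P1=O  mem[L1]=19
26. P1: store L0 := 40  bus=[-]  L0: P0=I P1=M  mem[L0]=90

bus = none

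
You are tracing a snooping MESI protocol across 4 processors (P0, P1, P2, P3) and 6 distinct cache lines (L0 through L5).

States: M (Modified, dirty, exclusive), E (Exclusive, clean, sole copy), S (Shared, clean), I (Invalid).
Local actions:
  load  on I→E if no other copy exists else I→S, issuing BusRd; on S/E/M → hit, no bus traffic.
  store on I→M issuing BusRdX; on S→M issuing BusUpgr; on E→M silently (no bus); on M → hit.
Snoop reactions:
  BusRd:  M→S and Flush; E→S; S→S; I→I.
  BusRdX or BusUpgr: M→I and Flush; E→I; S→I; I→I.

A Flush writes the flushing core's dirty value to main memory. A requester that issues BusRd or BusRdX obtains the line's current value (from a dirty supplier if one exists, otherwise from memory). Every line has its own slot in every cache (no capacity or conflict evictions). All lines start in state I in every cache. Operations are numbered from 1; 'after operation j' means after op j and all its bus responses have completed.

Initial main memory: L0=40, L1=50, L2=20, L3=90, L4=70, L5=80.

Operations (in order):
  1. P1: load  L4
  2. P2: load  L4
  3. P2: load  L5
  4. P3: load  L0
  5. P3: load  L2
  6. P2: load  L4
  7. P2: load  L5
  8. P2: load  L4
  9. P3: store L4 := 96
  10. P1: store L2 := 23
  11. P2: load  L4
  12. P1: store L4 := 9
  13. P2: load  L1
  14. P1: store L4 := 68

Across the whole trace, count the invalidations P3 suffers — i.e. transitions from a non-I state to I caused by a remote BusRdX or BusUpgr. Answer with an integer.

step 1: P1: load  L4  ⟶  IEII  (L4)  txn=BusRd  M[L4]=70
step 2: P2: load  L4  ⟶  ISSI  (L4)  txn=BusRd  M[L4]=70
step 3: P2: load  L5  ⟶  IIEI  (L5)  txn=BusRd  M[L5]=80
step 4: P3: load  L0  ⟶  IIIE  (L0)  txn=BusRd  M[L0]=40
step 5: P3: load  L2  ⟶  IIIE  (L2)  txn=BusRd  M[L2]=20
step 6: P2: load  L4  ⟶  ISSI  (L4)  txn=∅  M[L4]=70
step 7: P2: load  L5  ⟶  IIEI  (L5)  txn=∅  M[L5]=80
step 8: P2: load  L4  ⟶  ISSI  (L4)  txn=∅  M[L4]=70
step 9: P3: store L4 := 96  ⟶  IIIM  (L4)  txn=BusRdX  M[L4]=70
step 10: P1: store L2 := 23  ⟶  IMII  (L2)  txn=BusRdX  M[L2]=20
step 11: P2: load  L4  ⟶  IISS  (L4)  txn=BusRd+Flush  M[L4]=96
step 12: P1: store L4 := 9  ⟶  IMII  (L4)  txn=BusRdX  M[L4]=96
step 13: P2: load  L1  ⟶  IIEI  (L1)  txn=BusRd  M[L1]=50
step 14: P1: store L4 := 68  ⟶  IMII  (L4)  txn=∅  M[L4]=96

invalidations = 2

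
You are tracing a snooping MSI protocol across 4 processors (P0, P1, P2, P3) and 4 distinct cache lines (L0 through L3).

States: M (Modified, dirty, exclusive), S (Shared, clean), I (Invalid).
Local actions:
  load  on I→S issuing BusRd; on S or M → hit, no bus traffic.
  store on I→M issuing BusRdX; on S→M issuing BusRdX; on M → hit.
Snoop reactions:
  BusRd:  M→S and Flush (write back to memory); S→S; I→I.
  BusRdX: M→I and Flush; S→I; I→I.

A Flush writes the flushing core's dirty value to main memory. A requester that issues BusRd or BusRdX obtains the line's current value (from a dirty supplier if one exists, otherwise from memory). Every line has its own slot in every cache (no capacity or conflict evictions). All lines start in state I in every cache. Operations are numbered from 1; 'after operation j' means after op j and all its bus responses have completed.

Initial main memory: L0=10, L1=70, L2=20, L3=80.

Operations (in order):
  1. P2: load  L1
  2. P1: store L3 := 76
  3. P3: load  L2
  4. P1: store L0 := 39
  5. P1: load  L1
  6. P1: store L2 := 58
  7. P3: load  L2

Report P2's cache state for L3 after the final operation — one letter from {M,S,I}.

step 1: P2: load  L1  ⟶  IISI  (L1)  txn=BusRd  M[L1]=70
step 2: P1: store L3 := 76  ⟶  IMII  (L3)  txn=BusRdX  M[L3]=80
step 3: P3: load  L2  ⟶  IIIS  (L2)  txn=BusRd  M[L2]=20
step 4: P1: store L0 := 39  ⟶  IMII  (L0)  txn=BusRdX  M[L0]=10
step 5: P1: load  L1  ⟶  ISSI  (L1)  txn=BusRd  M[L1]=70
step 6: P1: store L2 := 58  ⟶  IMII  (L2)  txn=BusRdX  M[L2]=20
step 7: P3: load  L2  ⟶  ISIS  (L2)  txn=BusRd+Flush  M[L2]=58

state = I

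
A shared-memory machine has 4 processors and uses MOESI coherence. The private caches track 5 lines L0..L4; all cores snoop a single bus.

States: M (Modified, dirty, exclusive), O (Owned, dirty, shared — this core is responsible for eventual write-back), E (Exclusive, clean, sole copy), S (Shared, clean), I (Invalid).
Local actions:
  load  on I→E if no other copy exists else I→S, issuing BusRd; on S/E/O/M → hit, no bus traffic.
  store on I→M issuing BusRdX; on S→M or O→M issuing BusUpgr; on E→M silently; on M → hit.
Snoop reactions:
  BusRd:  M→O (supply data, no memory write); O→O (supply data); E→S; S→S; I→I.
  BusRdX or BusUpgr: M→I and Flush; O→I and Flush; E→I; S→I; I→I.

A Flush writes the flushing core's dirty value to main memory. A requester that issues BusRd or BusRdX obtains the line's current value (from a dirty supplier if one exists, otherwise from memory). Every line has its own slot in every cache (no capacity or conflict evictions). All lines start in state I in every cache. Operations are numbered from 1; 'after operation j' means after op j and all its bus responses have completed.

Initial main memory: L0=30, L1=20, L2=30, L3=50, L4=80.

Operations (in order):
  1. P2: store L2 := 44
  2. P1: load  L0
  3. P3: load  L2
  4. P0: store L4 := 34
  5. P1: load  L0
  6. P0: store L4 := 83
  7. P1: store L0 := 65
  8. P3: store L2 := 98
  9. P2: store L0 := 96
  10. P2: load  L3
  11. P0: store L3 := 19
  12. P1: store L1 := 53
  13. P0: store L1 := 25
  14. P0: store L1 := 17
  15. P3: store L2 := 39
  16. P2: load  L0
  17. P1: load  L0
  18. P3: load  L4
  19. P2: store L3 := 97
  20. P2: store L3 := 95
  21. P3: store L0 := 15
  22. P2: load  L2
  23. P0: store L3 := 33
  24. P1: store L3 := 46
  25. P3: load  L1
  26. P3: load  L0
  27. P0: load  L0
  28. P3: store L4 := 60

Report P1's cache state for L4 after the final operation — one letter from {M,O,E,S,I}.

state = I

  op1 P2: store L2 := 44 → I/I/M/I on L2; bus BusRdX; mem=30
  op2 P1: load  L0 → I/E/I/I on L0; bus BusRd; mem=30
  op3 P3: load  L2 → I/I/O/S on L2; bus BusRd; mem=30
  op4 P0: store L4 := 34 → M/I/I/I on L4; bus BusRdX; mem=80
  op5 P1: load  L0 → I/E/I/I on L0; bus (none); mem=30
  op6 P0: store L4 := 83 → M/I/I/I on L4; bus (none); mem=80
  op7 P1: store L0 := 65 → I/M/I/I on L0; bus (none); mem=30
  op8 P3: store L2 := 98 → I/I/I/M on L2; bus BusUpgr Flush; mem=44
  op9 P2: store L0 := 96 → I/I/M/I on L0; bus BusRdX Flush; mem=65
  op10 P2: load  L3 → I/I/E/I on L3; bus BusRd; mem=50
  op11 P0: store L3 := 19 → M/I/I/I on L3; bus BusRdX; mem=50
  op12 P1: store L1 := 53 → I/M/I/I on L1; bus BusRdX; mem=20
  op13 P0: store L1 := 25 → M/I/I/I on L1; bus BusRdX Flush; mem=53
  op14 P0: store L1 := 17 → M/I/I/I on L1; bus (none); mem=53
  op15 P3: store L2 := 39 → I/I/I/M on L2; bus (none); mem=44
  op16 P2: load  L0 → I/I/M/I on L0; bus (none); mem=65
  op17 P1: load  L0 → I/S/O/I on L0; bus BusRd; mem=65
  op18 P3: load  L4 → O/I/I/S on L4; bus BusRd; mem=80
  op19 P2: store L3 := 97 → I/I/M/I on L3; bus BusRdX Flush; mem=19
  op20 P2: store L3 := 95 → I/I/M/I on L3; bus (none); mem=19
  op21 P3: store L0 := 15 → I/I/I/M on L0; bus BusRdX Flush; mem=96
  op22 P2: load  L2 → I/I/S/O on L2; bus BusRd; mem=44
  op23 P0: store L3 := 33 → M/I/I/I on L3; bus BusRdX Flush; mem=95
  op24 P1: store L3 := 46 → I/M/I/I on L3; bus BusRdX Flush; mem=33
  op25 P3: load  L1 → O/I/I/S on L1; bus BusRd; mem=53
  op26 P3: load  L0 → I/I/I/M on L0; bus (none); mem=96
  op27 P0: load  L0 → S/I/I/O on L0; bus BusRd; mem=96
  op28 P3: store L4 := 60 → I/I/I/M on L4; bus BusUpgr Flush; mem=83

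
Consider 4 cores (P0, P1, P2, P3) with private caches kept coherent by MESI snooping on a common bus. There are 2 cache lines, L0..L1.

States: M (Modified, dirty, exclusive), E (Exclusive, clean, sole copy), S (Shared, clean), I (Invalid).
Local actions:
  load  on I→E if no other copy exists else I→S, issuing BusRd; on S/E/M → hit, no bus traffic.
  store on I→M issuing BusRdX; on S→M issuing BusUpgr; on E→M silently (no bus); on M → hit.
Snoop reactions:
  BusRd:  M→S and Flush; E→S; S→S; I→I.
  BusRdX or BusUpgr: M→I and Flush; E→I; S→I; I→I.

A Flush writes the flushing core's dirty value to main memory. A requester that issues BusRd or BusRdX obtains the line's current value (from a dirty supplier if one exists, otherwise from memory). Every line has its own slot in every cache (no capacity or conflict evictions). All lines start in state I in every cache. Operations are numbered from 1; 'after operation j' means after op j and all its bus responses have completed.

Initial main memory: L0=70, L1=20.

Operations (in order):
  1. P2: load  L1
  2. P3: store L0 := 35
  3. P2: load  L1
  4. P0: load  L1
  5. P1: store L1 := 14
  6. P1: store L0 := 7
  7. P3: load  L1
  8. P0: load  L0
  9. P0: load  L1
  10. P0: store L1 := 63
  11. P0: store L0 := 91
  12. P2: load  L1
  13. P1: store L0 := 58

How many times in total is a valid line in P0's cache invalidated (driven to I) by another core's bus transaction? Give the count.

[1] P2: load  L1 | P0:I, P1:I, P2:E(20), P3:I | bus: BusRd
[2] P3: store L0 := 35 | P0:I, P1:I, P2:I, P3:M(35) | bus: BusRdX
[3] P2: load  L1 | P0:I, P1:I, P2:E(20), P3:I | bus: none
[4] P0: load  L1 | P0:S(20), P1:I, P2:S(20), P3:I | bus: BusRd
[5] P1: store L1 := 14 | P0:I, P1:M(14), P2:I, P3:I | bus: BusRdX
[6] P1: store L0 := 7 | P0:I, P1:M(7), P2:I, P3:I | bus: BusRdX,Flush
[7] P3: load  L1 | P0:I, P1:S(14), P2:I, P3:S(14) | bus: BusRd,Flush
[8] P0: load  L0 | P0:S(7), P1:S(7), P2:I, P3:I | bus: BusRd,Flush
[9] P0: load  L1 | P0:S(14), P1:S(14), P2:I, P3:S(14) | bus: BusRd
[10] P0: store L1 := 63 | P0:M(63), P1:I, P2:I, P3:I | bus: BusUpgr
[11] P0: store L0 := 91 | P0:M(91), P1:I, P2:I, P3:I | bus: BusUpgr
[12] P2: load  L1 | P0:S(63), P1:I, P2:S(63), P3:I | bus: BusRd,Flush
[13] P1: store L0 := 58 | P0:I, P1:M(58), P2:I, P3:I | bus: BusRdX,Flush

invalidations = 2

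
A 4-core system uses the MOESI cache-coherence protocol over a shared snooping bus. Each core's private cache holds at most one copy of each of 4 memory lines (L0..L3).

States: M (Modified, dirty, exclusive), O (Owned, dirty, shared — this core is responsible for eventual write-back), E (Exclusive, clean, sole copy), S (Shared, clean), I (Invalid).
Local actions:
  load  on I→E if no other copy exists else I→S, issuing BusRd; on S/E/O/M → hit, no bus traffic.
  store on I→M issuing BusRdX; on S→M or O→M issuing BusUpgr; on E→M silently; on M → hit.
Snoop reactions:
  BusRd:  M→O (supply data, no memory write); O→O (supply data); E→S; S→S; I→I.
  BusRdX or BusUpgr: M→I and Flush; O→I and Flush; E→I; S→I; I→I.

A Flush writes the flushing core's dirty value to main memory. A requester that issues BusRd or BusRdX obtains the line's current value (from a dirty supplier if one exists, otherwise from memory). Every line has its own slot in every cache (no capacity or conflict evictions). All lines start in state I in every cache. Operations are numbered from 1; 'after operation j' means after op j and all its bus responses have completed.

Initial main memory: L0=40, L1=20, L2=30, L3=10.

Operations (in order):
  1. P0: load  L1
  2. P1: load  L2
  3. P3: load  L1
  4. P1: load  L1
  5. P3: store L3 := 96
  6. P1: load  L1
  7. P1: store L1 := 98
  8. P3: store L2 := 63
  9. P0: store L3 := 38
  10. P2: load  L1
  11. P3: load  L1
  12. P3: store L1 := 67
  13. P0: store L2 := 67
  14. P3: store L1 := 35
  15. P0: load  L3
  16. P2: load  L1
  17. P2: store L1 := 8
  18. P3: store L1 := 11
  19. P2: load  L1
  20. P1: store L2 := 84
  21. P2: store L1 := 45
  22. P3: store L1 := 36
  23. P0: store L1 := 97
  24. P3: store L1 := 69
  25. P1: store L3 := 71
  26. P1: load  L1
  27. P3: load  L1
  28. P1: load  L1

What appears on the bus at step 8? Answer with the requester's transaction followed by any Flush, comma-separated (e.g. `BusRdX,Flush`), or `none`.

bus = BusRdX

  op1 P0: load  L1 → E/I/I/I on L1; bus BusRd; mem=20
  op2 P1: load  L2 → I/E/I/I on L2; bus BusRd; mem=30
  op3 P3: load  L1 → S/I/I/S on L1; bus BusRd; mem=20
  op4 P1: load  L1 → S/S/I/S on L1; bus BusRd; mem=20
  op5 P3: store L3 := 96 → I/I/I/M on L3; bus BusRdX; mem=10
  op6 P1: load  L1 → S/S/I/S on L1; bus (none); mem=20
  op7 P1: store L1 := 98 → I/M/I/I on L1; bus BusUpgr; mem=20
  op8 P3: store L2 := 63 → I/I/I/M on L2; bus BusRdX; mem=30
  op9 P0: store L3 := 38 → M/I/I/I on L3; bus BusRdX Flush; mem=96
  op10 P2: load  L1 → I/O/S/I on L1; bus BusRd; mem=20
  op11 P3: load  L1 → I/O/S/S on L1; bus BusRd; mem=20
  op12 P3: store L1 := 67 → I/I/I/M on L1; bus BusUpgr Flush; mem=98
  op13 P0: store L2 := 67 → M/I/I/I on L2; bus BusRdX Flush; mem=63
  op14 P3: store L1 := 35 → I/I/I/M on L1; bus (none); mem=98
  op15 P0: load  L3 → M/I/I/I on L3; bus (none); mem=96
  op16 P2: load  L1 → I/I/S/O on L1; bus BusRd; mem=98
  op17 P2: store L1 := 8 → I/I/M/I on L1; bus BusUpgr Flush; mem=35
  op18 P3: store L1 := 11 → I/I/I/M on L1; bus BusRdX Flush; mem=8
  op19 P2: load  L1 → I/I/S/O on L1; bus BusRd; mem=8
  op20 P1: store L2 := 84 → I/M/I/I on L2; bus BusRdX Flush; mem=67
  op21 P2: store L1 := 45 → I/I/M/I on L1; bus BusUpgr Flush; mem=11
  op22 P3: store L1 := 36 → I/I/I/M on L1; bus BusRdX Flush; mem=45
  op23 P0: store L1 := 97 → M/I/I/I on L1; bus BusRdX Flush; mem=36
  op24 P3: store L1 := 69 → I/I/I/M on L1; bus BusRdX Flush; mem=97
  op25 P1: store L3 := 71 → I/M/I/I on L3; bus BusRdX Flush; mem=38
  op26 P1: load  L1 → I/S/I/O on L1; bus BusRd; mem=97
  op27 P3: load  L1 → I/S/I/O on L1; bus (none); mem=97
  op28 P1: load  L1 → I/S/I/O on L1; bus (none); mem=97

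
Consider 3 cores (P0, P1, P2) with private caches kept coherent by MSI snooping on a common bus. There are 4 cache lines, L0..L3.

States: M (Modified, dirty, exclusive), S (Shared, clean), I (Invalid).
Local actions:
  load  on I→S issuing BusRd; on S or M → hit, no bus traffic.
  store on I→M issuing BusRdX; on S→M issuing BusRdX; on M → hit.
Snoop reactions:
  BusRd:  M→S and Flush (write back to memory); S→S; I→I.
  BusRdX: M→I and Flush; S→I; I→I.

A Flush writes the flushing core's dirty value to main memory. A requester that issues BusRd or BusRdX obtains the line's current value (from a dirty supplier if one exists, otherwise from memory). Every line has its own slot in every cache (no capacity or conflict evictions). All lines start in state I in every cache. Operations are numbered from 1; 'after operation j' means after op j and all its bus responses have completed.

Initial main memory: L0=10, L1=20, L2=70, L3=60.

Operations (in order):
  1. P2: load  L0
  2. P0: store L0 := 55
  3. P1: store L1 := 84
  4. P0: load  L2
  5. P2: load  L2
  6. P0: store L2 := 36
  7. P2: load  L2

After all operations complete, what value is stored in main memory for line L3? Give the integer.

memory[L3] = 60

  op1 P2: load  L0 → I/I/S on L0; bus BusRd; mem=10
  op2 P0: store L0 := 55 → M/I/I on L0; bus BusRdX; mem=10
  op3 P1: store L1 := 84 → I/M/I on L1; bus BusRdX; mem=20
  op4 P0: load  L2 → S/I/I on L2; bus BusRd; mem=70
  op5 P2: load  L2 → S/I/S on L2; bus BusRd; mem=70
  op6 P0: store L2 := 36 → M/I/I on L2; bus BusRdX; mem=70
  op7 P2: load  L2 → S/I/S on L2; bus BusRd Flush; mem=36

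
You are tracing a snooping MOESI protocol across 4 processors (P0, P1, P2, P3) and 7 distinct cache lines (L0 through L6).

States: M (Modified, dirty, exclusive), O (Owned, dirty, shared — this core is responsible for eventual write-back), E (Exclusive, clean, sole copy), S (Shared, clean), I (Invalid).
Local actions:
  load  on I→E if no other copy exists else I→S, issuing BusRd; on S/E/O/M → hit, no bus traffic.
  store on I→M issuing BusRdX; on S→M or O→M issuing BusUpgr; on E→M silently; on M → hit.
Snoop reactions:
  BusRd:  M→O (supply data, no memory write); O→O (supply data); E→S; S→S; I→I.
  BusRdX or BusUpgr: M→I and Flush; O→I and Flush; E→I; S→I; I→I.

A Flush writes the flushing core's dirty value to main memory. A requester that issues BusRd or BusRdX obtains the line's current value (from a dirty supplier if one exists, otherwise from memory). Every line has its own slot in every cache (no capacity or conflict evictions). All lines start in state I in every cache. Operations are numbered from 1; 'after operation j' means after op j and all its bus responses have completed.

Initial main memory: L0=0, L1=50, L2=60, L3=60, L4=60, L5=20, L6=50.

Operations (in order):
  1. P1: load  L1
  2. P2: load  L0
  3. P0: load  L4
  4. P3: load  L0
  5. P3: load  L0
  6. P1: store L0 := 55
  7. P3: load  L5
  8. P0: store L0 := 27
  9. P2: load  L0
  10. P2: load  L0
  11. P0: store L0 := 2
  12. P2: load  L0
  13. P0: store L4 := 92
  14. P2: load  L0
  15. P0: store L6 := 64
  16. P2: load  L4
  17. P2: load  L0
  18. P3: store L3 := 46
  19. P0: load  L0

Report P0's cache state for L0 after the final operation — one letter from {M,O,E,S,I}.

  op1 P1: load  L1 → I/E/I/I on L1; bus BusRd; mem=50
  op2 P2: load  L0 → I/I/E/I on L0; bus BusRd; mem=0
  op3 P0: load  L4 → E/I/I/I on L4; bus BusRd; mem=60
  op4 P3: load  L0 → I/I/S/S on L0; bus BusRd; mem=0
  op5 P3: load  L0 → I/I/S/S on L0; bus (none); mem=0
  op6 P1: store L0 := 55 → I/M/I/I on L0; bus BusRdX; mem=0
  op7 P3: load  L5 → I/I/I/E on L5; bus BusRd; mem=20
  op8 P0: store L0 := 27 → M/I/I/I on L0; bus BusRdX Flush; mem=55
  op9 P2: load  L0 → O/I/S/I on L0; bus BusRd; mem=55
  op10 P2: load  L0 → O/I/S/I on L0; bus (none); mem=55
  op11 P0: store L0 := 2 → M/I/I/I on L0; bus BusUpgr; mem=55
  op12 P2: load  L0 → O/I/S/I on L0; bus BusRd; mem=55
  op13 P0: store L4 := 92 → M/I/I/I on L4; bus (none); mem=60
  op14 P2: load  L0 → O/I/S/I on L0; bus (none); mem=55
  op15 P0: store L6 := 64 → M/I/I/I on L6; bus BusRdX; mem=50
  op16 P2: load  L4 → O/I/S/I on L4; bus BusRd; mem=60
  op17 P2: load  L0 → O/I/S/I on L0; bus (none); mem=55
  op18 P3: store L3 := 46 → I/I/I/M on L3; bus BusRdX; mem=60
  op19 P0: load  L0 → O/I/S/I on L0; bus (none); mem=55

state = O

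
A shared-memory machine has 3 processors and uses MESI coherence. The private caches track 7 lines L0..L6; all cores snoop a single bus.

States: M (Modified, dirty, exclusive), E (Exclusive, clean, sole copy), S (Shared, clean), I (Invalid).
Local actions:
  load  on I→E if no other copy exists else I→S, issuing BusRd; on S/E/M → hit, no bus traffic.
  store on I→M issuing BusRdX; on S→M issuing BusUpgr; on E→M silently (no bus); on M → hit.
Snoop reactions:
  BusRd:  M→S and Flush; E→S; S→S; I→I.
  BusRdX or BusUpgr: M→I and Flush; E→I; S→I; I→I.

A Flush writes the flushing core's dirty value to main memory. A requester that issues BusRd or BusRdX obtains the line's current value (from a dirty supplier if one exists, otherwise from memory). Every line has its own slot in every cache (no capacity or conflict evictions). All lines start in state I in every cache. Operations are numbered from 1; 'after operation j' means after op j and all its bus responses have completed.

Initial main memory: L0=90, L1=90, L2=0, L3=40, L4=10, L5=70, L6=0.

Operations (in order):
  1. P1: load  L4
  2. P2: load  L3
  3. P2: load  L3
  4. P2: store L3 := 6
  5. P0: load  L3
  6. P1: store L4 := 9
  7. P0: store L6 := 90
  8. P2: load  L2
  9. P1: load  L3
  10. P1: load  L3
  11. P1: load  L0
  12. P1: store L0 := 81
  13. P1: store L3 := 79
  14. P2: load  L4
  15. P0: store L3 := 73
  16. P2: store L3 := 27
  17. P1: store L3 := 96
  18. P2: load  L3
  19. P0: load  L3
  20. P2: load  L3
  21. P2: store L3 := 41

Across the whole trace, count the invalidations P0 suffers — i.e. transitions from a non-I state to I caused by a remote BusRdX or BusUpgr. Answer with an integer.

[1] P1: load  L4 | P0:I, P1:E(10), P2:I | bus: BusRd
[2] P2: load  L3 | P0:I, P1:I, P2:E(40) | bus: BusRd
[3] P2: load  L3 | P0:I, P1:I, P2:E(40) | bus: none
[4] P2: store L3 := 6 | P0:I, P1:I, P2:M(6) | bus: none
[5] P0: load  L3 | P0:S(6), P1:I, P2:S(6) | bus: BusRd,Flush
[6] P1: store L4 := 9 | P0:I, P1:M(9), P2:I | bus: none
[7] P0: store L6 := 90 | P0:M(90), P1:I, P2:I | bus: BusRdX
[8] P2: load  L2 | P0:I, P1:I, P2:E(0) | bus: BusRd
[9] P1: load  L3 | P0:S(6), P1:S(6), P2:S(6) | bus: BusRd
[10] P1: load  L3 | P0:S(6), P1:S(6), P2:S(6) | bus: none
[11] P1: load  L0 | P0:I, P1:E(90), P2:I | bus: BusRd
[12] P1: store L0 := 81 | P0:I, P1:M(81), P2:I | bus: none
[13] P1: store L3 := 79 | P0:I, P1:M(79), P2:I | bus: BusUpgr
[14] P2: load  L4 | P0:I, P1:S(9), P2:S(9) | bus: BusRd,Flush
[15] P0: store L3 := 73 | P0:M(73), P1:I, P2:I | bus: BusRdX,Flush
[16] P2: store L3 := 27 | P0:I, P1:I, P2:M(27) | bus: BusRdX,Flush
[17] P1: store L3 := 96 | P0:I, P1:M(96), P2:I | bus: BusRdX,Flush
[18] P2: load  L3 | P0:I, P1:S(96), P2:S(96) | bus: BusRd,Flush
[19] P0: load  L3 | P0:S(96), P1:S(96), P2:S(96) | bus: BusRd
[20] P2: load  L3 | P0:S(96), P1:S(96), P2:S(96) | bus: none
[21] P2: store L3 := 41 | P0:I, P1:I, P2:M(41) | bus: BusUpgr

invalidations = 3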